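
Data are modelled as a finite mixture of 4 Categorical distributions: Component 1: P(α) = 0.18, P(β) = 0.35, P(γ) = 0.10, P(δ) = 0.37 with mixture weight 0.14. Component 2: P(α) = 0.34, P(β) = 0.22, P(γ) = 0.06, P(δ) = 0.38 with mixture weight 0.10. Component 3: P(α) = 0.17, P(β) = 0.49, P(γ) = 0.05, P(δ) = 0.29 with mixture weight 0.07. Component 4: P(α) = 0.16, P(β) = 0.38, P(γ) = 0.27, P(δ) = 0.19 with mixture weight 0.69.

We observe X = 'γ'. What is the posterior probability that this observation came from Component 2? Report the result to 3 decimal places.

0.029

Posterior ∝ prior × likelihood, so P(k | x) ∝ w_k f_k(x); normalise over all components.
Component likelihoods at x = 'γ':
  L_1 = P(γ | comp) = 0.10
  L_2 = P(γ | comp) = 0.06
  L_3 = P(γ | comp) = 0.05
  L_4 = P(γ | comp) = 0.27
Unnormalised posteriors:
  w_1·L_1 = 0.14 × 0.1 = 0.014
  w_2·L_2 = 0.10 × 0.06 = 0.006
  w_3·L_3 = 0.07 × 0.05 = 0.0035
  w_4·L_4 = 0.69 × 0.27 = 0.1863
Denominator: 0.014 + 0.006 + 0.0035 + 0.1863 = 0.2098
P(Component 2 | x) = 0.006 / 0.2098 ≈ 0.029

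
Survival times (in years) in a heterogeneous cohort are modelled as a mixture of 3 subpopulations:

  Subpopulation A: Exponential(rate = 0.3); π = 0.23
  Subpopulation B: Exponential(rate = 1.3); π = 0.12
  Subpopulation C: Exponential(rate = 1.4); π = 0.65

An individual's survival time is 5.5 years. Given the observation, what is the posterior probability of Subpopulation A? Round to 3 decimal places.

0.961

P(component k | x) = π_k·f_k(x) / marginal(x), where marginal(x) = Σ_j π_j·f_j(x).
Exponential densities:
  p_A = 0.3·e^(−0.3·5.5) = 0.3·e^(−1.6500) = 0.057615
  p_B = 1.3·e^(−1.3·5.5) = 1.3·e^(−7.1500) = 0.00102032
  p_C = 1.4·e^(−1.4·5.5) = 1.4·e^(−7.7000) = 0.000633958
Unnormalised posteriors:
  π_A·p_A = 0.23 × 0.057615 = 0.0132514
  π_B·p_B = 0.12 × 0.00102032 = 0.000122439
  π_C·p_C = 0.65 × 0.000633958 = 0.000412073
Denominator: 0.0132514 + 0.000122439 + 0.000412073 = 0.013786
P(Subpopulation A | x) ≈ 0.961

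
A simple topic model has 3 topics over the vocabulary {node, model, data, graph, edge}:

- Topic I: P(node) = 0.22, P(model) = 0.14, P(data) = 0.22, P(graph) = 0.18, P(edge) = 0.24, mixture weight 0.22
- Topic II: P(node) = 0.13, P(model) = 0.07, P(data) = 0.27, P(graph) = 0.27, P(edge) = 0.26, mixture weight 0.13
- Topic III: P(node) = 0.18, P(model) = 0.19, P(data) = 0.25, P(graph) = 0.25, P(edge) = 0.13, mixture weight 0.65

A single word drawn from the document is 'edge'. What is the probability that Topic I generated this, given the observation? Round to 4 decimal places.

P(component k | x) = π_k·f_k(x) / marginal(x), where marginal(x) = Σ_j π_j·f_j(x).
Evaluate each component's likelihood at the observed value:
  L_I = 0.24
  L_II = 0.26
  L_III = 0.13
Weight by the priors:
  π_I·L_I = 0.22 × 0.24 = 0.0528
  π_II·L_II = 0.13 × 0.26 = 0.0338
  π_III·L_III = 0.65 × 0.13 = 0.0845
Marginal: 0.0528 + 0.0338 + 0.0845 = 0.1711
Responsibility of Topic I: 0.0528 / 0.1711 ≈ 0.3086

0.3086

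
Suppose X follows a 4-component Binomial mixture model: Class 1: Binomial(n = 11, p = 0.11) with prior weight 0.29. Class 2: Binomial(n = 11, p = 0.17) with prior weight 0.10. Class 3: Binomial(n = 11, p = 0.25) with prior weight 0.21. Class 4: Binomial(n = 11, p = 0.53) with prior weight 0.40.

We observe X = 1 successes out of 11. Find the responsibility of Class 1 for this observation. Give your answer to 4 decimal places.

The responsibility of component k is w_k f_k(x) divided by Σ_j w_j f_j(x).
Binomial probabilities:
  L_1 = C(11,1)·0.11^1·0.89^10 = 11·0.11·0.311817 = 0.377299
  L_2 = C(11,1)·0.17^1·0.83^10 = 11·0.17·0.15516 = 0.29015
  L_3 = C(11,1)·0.25^1·0.75^10 = 11·0.25·0.0563135 = 0.154862
  L_4 = C(11,1)·0.53^1·0.47^10 = 11·0.53·0.000525991 = 0.00306653
Prior × likelihood for each component:
  w_1·L_1 = 0.29 × 0.377299 = 0.109417
  w_2·L_2 = 0.10 × 0.29015 = 0.029015
  w_3·L_3 = 0.21 × 0.154862 = 0.0325211
  w_4·L_4 = 0.40 × 0.00306653 = 0.00122661
Evidence: 0.109417 + 0.029015 + 0.0325211 + 0.00122661 = 0.172179
P(Class 1 | 1 successes out of 11) = 0.109417 / 0.172179 ≈ 0.6355

0.6355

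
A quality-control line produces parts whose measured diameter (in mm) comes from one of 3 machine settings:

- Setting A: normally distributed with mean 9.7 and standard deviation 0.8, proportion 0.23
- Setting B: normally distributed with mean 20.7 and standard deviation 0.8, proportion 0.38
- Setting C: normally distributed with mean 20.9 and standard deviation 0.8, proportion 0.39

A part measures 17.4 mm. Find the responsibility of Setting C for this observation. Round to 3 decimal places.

0.262

Apply Bayes' rule: the posterior for each component is proportional to its prior times its likelihood at x.
Evaluate each component's likelihood at the observed value:
  L_A = 3.8121e-21
  L_B = 0.000100676
  L_C = 3.47925e-05
Weight by the priors:
  P(Z=A)·L_A = 0.23 × 3.8121e-21 = 8.76782e-22
  P(Z=B)·L_B = 0.38 × 0.000100676 = 3.82567e-05
  P(Z=C)·L_C = 0.39 × 3.47925e-05 = 1.35691e-05
Marginal: 8.76782e-22 + 3.82567e-05 + 1.35691e-05 = 5.18258e-05
P(Setting C | data) = 1.35691e-05 / 5.18258e-05 ≈ 0.262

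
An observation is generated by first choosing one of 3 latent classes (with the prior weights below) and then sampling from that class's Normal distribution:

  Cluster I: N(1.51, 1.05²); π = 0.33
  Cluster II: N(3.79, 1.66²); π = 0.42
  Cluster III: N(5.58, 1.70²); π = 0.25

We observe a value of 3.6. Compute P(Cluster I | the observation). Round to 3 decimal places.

P(component k | x) = π_k·f_k(x) / marginal(x), where marginal(x) = Σ_j π_j·f_j(x).
Normal densities:
  L_I = 0.0524064
  L_II = 0.238758
  L_III = 0.119095
Unnormalised posteriors:
  π_I·L_I = 0.33 × 0.0524064 = 0.0172941
  π_II·L_II = 0.42 × 0.238758 = 0.100278
  π_III·L_III = 0.25 × 0.119095 = 0.0297737
Normaliser: 0.0172941 + 0.100278 + 0.0297737 = 0.147346
Responsibility of Cluster I: 0.0172941 / 0.147346 ≈ 0.117

0.117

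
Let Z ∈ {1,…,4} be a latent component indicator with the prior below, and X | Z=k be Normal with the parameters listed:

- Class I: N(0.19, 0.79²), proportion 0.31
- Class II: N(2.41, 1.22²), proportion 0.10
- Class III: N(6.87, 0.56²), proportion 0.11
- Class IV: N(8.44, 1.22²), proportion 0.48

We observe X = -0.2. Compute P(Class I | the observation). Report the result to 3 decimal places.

0.977

Apply Bayes' rule: the posterior for each component is proportional to its prior times its likelihood at x.
Component likelihoods at x = -0.2:
  L_I = (1/(0.79·√(2π)))·exp(−(-0.2−0.19)²/(2·0.79²)) = 0.504990·exp(-0.12186) = 0.447056
  L_II = (1/(1.22·√(2π)))·exp(−(-0.2−2.41)²/(2·1.22²)) = 0.327002·exp(-2.28840) = 0.0331674
  L_III = (1/(0.56·√(2π)))·exp(−(-0.2−6.87)²/(2·0.56²)) = 0.712397·exp(-79.69531) = 1.74376e-35
  L_IV = (1/(1.22·√(2π)))·exp(−(-0.2−8.44)²/(2·1.22²)) = 0.327002·exp(-25.07713) = 4.20428e-12
Weight by the priors:
  π_I·L_I = 0.31 × 0.447056 = 0.138587
  π_II·L_II = 0.10 × 0.0331674 = 0.00331674
  π_III·L_III = 0.11 × 1.74376e-35 = 1.91814e-36
  π_IV·L_IV = 0.48 × 4.20428e-12 = 2.01805e-12
Denominator: 0.138587 + 0.00331674 + 1.91814e-36 + 2.01805e-12 = 0.141904
P(Class I | -0.2) ≈ 0.977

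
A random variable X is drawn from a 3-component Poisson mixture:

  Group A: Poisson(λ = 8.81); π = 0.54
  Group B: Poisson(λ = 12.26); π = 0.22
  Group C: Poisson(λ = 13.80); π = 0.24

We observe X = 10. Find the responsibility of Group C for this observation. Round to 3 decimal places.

P(component k | x) = π_k·f_k(x) / marginal(x), where marginal(x) = Σ_j π_j·f_j(x).
Poisson probabilities:
  f_A = e^(−8.81)·8.81^10/10! = 0.115841
  f_B = e^(−12.26)·12.26^10/10! = 0.100159
  f_C = e^(−13.80)·13.80^10/10! = 0.0701074
Weight by the priors:
  π_A·f_A = 0.54 × 0.115841 = 0.062554
  π_B·f_B = 0.22 × 0.100159 = 0.022035
  π_C·f_C = 0.24 × 0.0701074 = 0.0168258
Evidence: 0.062554 + 0.022035 + 0.0168258 = 0.101415
So the posterior for Group C is 0.0168258 / 0.101415 ≈ 0.166.

0.166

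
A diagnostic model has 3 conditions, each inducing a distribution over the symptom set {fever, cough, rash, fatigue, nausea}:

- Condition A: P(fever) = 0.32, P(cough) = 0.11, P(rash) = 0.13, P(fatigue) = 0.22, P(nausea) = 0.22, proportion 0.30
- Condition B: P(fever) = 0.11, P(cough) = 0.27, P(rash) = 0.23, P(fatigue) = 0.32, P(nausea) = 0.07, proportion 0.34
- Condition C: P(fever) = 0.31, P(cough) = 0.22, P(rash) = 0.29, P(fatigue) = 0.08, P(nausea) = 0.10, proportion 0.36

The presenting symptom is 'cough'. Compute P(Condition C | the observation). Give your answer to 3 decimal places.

0.388

By Bayes' theorem, P(k | x) = w_k f_k(x) / Σ_j w_j f_j(x).
Categorical probabilities:
  p_A = P(cough | comp) = 0.11
  p_B = P(cough | comp) = 0.27
  p_C = P(cough | comp) = 0.22
Multiply by the mixture weights:
  w_A·p_A = 0.30 × 0.11 = 0.033
  w_B·p_B = 0.34 × 0.27 = 0.0918
  w_C·p_C = 0.36 × 0.22 = 0.0792
Evidence: 0.033 + 0.0918 + 0.0792 = 0.204
P(Condition C | x) = 0.0792 / 0.204 ≈ 0.388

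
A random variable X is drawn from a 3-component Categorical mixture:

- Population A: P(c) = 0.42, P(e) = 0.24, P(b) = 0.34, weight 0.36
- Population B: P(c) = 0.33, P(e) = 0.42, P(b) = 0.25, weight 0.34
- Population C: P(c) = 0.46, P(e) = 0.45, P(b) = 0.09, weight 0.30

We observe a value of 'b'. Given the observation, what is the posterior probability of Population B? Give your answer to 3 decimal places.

0.363

P(component k | x) = π_k·f_k(x) / marginal(x), where marginal(x) = Σ_j π_j·f_j(x).
Evaluate each component's likelihood at the observed value:
  p_A = P(b | comp) = 0.34
  p_B = P(b | comp) = 0.25
  p_C = P(b | comp) = 0.09
Prior × likelihood for each component:
  π_A·p_A = 0.36 × 0.34 = 0.1224
  π_B·p_B = 0.34 × 0.25 = 0.085
  π_C·p_C = 0.30 × 0.09 = 0.027
Sum: 0.1224 + 0.085 + 0.027 = 0.2344
So the posterior for Population B is 0.085 / 0.2344 ≈ 0.363.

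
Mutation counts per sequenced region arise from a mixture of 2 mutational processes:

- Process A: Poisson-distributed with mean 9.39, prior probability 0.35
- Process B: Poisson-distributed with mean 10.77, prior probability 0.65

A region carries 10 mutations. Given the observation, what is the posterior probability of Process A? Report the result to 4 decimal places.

The responsibility of component k is π_k f_k(x) divided by Σ_j π_j f_j(x).
Poisson probabilities:
  L_A = 0.122707
  L_B = 0.12163
Weight by the priors:
  π_A·L_A = 0.35 × 0.122707 = 0.0429473
  π_B·L_B = 0.65 × 0.12163 = 0.0790598
Denominator: 0.0429473 + 0.0790598 = 0.122007
Responsibility of Process A: 0.0429473 / 0.122007 ≈ 0.3520

0.3520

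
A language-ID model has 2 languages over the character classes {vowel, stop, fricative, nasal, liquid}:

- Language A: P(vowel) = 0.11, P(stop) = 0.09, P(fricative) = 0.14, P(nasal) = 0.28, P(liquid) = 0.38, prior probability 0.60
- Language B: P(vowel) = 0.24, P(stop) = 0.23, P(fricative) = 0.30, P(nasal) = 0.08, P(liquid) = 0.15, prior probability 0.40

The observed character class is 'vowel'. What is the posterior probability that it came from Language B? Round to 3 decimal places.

Apply Bayes' rule: the posterior for each component is proportional to its prior times its likelihood at x.
Categorical probabilities:
  L_A = P(vowel | comp) = 0.11
  L_B = P(vowel | comp) = 0.24
Multiply by the mixture weights:
  π_A·L_A = 0.60 × 0.11 = 0.066
  π_B·L_B = 0.40 × 0.24 = 0.096
Denominator: 0.066 + 0.096 = 0.162
P(Language B | x) = 0.096 / 0.162 ≈ 0.593

0.593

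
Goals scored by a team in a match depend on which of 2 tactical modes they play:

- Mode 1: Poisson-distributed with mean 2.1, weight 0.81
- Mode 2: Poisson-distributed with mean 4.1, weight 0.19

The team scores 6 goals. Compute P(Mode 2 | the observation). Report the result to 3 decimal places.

0.637

The responsibility of component k is P(Z=k) f_k(x) divided by Σ_j P(Z=j) f_j(x).
Poisson probabilities:
  f_1 = 0.014587
  f_2 = 0.109336
Prior × likelihood for each component:
  P(Z=1)·f_1 = 0.81 × 0.014587 = 0.0118154
  P(Z=2)·f_2 = 0.19 × 0.109336 = 0.0207738
Normaliser: 0.0118154 + 0.0207738 = 0.0325893
Responsibility of Mode 2: 0.0207738 / 0.0325893 ≈ 0.637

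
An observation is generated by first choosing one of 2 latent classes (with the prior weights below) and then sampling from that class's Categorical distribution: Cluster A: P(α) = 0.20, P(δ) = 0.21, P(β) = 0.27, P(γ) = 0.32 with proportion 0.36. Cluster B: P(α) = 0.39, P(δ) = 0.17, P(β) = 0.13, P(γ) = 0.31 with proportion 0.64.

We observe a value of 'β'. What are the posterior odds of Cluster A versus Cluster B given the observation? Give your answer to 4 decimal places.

Posterior odds = (π_i f_i(x)) / (π_j f_j(x)); the normalising sum cancels.
Component likelihoods at x = 'β':
  p_A = P(β | comp) = 0.27
  p_B = P(β | comp) = 0.13
Posterior odds = (π_A·p_A) / (π_B·p_B) = (0.36·0.27) / (0.64·0.13) = 0.0972 / 0.0832 ≈ 1.1683

1.1683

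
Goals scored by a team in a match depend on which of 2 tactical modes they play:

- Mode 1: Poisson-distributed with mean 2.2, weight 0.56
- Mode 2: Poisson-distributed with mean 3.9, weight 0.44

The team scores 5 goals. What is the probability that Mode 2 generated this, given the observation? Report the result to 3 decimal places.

Posterior ∝ prior × likelihood, so P(k | x) ∝ P(Z=k) f_k(x); normalise over all components.
Evaluate each component's likelihood at the observed value:
  p_1 = e^(−2.2)·2.2^5/5! = 0.0475866
  p_2 = e^(−3.9)·3.9^5/5! = 0.152193
Unnormalised posteriors:
  P(Z=1)·p_1 = 0.56 × 0.0475866 = 0.0266485
  P(Z=2)·p_2 = 0.44 × 0.152193 = 0.0669647
Marginal: 0.0266485 + 0.0669647 = 0.0936132
Responsibility of Mode 2: 0.0669647 / 0.0936132 ≈ 0.715

0.715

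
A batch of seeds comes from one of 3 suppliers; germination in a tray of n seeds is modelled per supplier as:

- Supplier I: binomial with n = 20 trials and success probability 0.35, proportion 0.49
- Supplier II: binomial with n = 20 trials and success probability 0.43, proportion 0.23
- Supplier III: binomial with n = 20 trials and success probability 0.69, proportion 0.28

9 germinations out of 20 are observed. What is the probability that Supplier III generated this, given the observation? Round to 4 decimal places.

0.0419

The responsibility of component k is w_k f_k(x) divided by Σ_j w_j f_j(x).
Binomial probabilities:
  L_I = 0.115842
  L_II = 0.174199
  L_III = 0.0151296
Multiply by the mixture weights:
  w_I·L_I = 0.49 × 0.115842 = 0.0567625
  w_II·L_II = 0.23 × 0.174199 = 0.0400657
  w_III·L_III = 0.28 × 0.0151296 = 0.00423628
Normaliser: 0.0567625 + 0.0400657 + 0.00423628 = 0.101064
So the posterior for Supplier III is 0.00423628 / 0.101064 ≈ 0.0419.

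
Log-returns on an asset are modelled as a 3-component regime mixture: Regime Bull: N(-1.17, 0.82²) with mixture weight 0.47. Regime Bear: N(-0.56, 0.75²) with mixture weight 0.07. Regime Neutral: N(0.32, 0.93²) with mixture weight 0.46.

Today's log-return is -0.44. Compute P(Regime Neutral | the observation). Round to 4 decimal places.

P(component k | x) = π_k·f_k(x) / marginal(x), where marginal(x) = Σ_j π_j·f_j(x).
Evaluate each component's likelihood at the observed value:
  L_Bull = 0.32734
  L_Bear = 0.525158
  L_Neutral = 0.307193
Prior × likelihood for each component:
  π_Bull·L_Bull = 0.47 × 0.32734 = 0.15385
  π_Bear·L_Bear = 0.07 × 0.525158 = 0.036761
  π_Neutral·L_Neutral = 0.46 × 0.307193 = 0.141309
Normaliser: 0.15385 + 0.036761 + 0.141309 = 0.33192
Responsibility of Regime Neutral: 0.141309 / 0.33192 ≈ 0.4257

0.4257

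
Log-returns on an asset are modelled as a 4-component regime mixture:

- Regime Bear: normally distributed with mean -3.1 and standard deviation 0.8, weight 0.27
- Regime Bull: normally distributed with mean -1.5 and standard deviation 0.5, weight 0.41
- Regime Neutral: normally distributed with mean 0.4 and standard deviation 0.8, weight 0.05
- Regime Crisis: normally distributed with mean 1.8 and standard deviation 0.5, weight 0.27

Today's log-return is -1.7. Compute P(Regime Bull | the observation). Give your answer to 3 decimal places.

0.910

Posterior ∝ prior × likelihood, so P(k | x) ∝ π_k f_k(x); normalise over all components.
Normal densities:
  L_Bear = (1/(0.8·√(2π)))·exp(−(-1.7−-3.1)²/(2·0.8²)) = 0.498678·exp(-1.53125) = 0.107847
  L_Bull = (1/(0.5·√(2π)))·exp(−(-1.7−-1.5)²/(2·0.5²)) = 0.797885·exp(-0.08000) = 0.73654
  L_Neutral = (1/(0.8·√(2π)))·exp(−(-1.7−0.4)²/(2·0.8²)) = 0.498678·exp(-3.44531) = 0.0159052
  L_Crisis = (1/(0.5·√(2π)))·exp(−(-1.7−1.8)²/(2·0.5²)) = 0.797885·exp(-24.50000) = 1.82694e-11
Unnormalised posteriors:
  π_Bear·L_Bear = 0.27 × 0.107847 = 0.0291186
  π_Bull·L_Bull = 0.41 × 0.73654 = 0.301982
  π_Neutral·L_Neutral = 0.05 × 0.0159052 = 0.000795261
  π_Crisis·L_Crisis = 0.27 × 1.82694e-11 = 4.93275e-12
Normaliser: 0.0291186 + 0.301982 + 0.000795261 + 4.93275e-12 = 0.331895
So the posterior for Regime Bull is 0.301982 / 0.331895 ≈ 0.910.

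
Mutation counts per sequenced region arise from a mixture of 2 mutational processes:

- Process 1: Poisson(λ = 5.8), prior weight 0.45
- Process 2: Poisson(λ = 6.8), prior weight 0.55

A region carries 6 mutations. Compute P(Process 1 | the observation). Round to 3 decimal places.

0.461

The responsibility of component k is π_k f_k(x) divided by Σ_j π_j f_j(x).
Evaluate each component's likelihood at the observed value:
  L_1 = e^(−5.8)·5.8^6/6! = 0.160076
  L_2 = e^(−6.8)·6.8^6/6! = 0.152939
Weight by the priors:
  π_1·L_1 = 0.45 × 0.160076 = 0.0720344
  π_2·L_2 = 0.55 × 0.152939 = 0.0841165
Denominator: 0.0720344 + 0.0841165 = 0.156151
P(Process 1 | data) ≈ 0.461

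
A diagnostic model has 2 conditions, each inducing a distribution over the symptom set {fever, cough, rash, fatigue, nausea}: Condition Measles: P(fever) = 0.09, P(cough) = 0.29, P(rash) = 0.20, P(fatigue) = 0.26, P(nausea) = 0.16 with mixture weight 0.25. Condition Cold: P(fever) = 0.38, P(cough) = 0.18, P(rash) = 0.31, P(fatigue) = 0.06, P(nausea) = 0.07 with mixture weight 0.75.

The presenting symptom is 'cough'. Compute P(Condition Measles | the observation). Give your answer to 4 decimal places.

0.3494

The responsibility of component k is π_k f_k(x) divided by Σ_j π_j f_j(x).
Categorical probabilities:
  L_Measles = P(cough | comp) = 0.29
  L_Cold = P(cough | comp) = 0.18
Prior × likelihood for each component:
  π_Measles·L_Measles = 0.25 × 0.29 = 0.0725
  π_Cold·L_Cold = 0.75 × 0.18 = 0.135
Evidence: 0.0725 + 0.135 = 0.2075
So the posterior for Condition Measles is 0.0725 / 0.2075 ≈ 0.3494.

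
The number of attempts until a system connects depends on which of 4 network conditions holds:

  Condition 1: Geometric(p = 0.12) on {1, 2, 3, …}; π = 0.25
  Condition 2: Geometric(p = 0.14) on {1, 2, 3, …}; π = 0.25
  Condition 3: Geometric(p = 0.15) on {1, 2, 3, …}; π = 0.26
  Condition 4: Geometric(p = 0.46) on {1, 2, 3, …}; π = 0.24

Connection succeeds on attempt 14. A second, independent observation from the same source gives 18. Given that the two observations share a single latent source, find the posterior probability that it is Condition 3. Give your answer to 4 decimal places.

Posterior ∝ prior × likelihood, so P(k | x) ∝ π_k f_k(x); normalise over all components.
Since both observations come from the same component, the likelihood for component k is f_k(x₁)·f_k(x₂).
  f_1 = [0.12·(1−0.12)^13 = 0.12·0.189791 = 0.0227749] × [0.013658] = 0.000311059
  f_2 = [0.14·(1−0.14)^13 = 0.14·0.14076 = 0.0197064] × [0.0107796] = 0.000212427
  f_3 = [0.15·(1−0.15)^13 = 0.15·0.120905 = 0.0181358] × [0.00946701] = 0.000171692
  f_4 = [0.46·(1−0.46)^13 = 0.46·0.000331985 = 0.000152713] × [1.29853e-05] = 1.98303e-09
Unnormalised posteriors:
  π_1·f_1 = 0.25 × 0.000311059 = 7.77647e-05
  π_2·f_2 = 0.25 × 0.000212427 = 5.31067e-05
  π_3·f_3 = 0.26 × 0.000171692 = 4.46399e-05
  π_4·f_4 = 0.24 × 1.98303e-09 = 4.75926e-10
Evidence: 7.77647e-05 + 5.31067e-05 + 4.46399e-05 + 4.75926e-10 = 0.000175512
So the posterior for Condition 3 is 4.46399e-05 / 0.000175512 ≈ 0.2543.

0.2543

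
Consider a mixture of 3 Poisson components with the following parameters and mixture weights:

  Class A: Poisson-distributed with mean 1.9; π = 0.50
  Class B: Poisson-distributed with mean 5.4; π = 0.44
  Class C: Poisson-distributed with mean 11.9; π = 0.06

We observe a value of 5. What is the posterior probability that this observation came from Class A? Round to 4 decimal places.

0.1672

Posterior ∝ prior × likelihood, so P(k | x) ∝ π_k f_k(x); normalise over all components.
Evaluate each component's likelihood at the observed value:
  f_A = e^(−1.9)·1.9^5/5! = 0.0308622
  f_B = e^(−5.4)·5.4^5/5! = 0.172821
  f_C = e^(−11.9)·11.9^5/5! = 0.0135036
Prior × likelihood for each component:
  π_A·f_A = 0.50 × 0.0308622 = 0.0154311
  π_B·f_B = 0.44 × 0.172821 = 0.0760414
  π_C·f_C = 0.06 × 0.0135036 = 0.000810215
Denominator: 0.0154311 + 0.0760414 + 0.000810215 = 0.0922827
P(Class A | data) = 0.0154311 / 0.0922827 ≈ 0.1672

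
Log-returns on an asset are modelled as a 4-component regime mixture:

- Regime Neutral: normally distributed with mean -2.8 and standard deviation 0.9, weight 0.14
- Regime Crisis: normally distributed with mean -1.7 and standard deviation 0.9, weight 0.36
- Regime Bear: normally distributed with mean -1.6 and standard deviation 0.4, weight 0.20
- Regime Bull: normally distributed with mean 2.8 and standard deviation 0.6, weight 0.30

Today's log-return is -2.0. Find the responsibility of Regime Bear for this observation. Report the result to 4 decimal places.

0.3856

The responsibility of component k is w_k f_k(x) divided by Σ_j w_j f_j(x).
Normal densities:
  p_Neutral = 0.298603
  p_Crisis = 0.419315
  p_Bear = 0.604927
  p_Bull = 8.42045e-15
Prior × likelihood for each component:
  w_Neutral·p_Neutral = 0.14 × 0.298603 = 0.0418044
  w_Crisis·p_Crisis = 0.36 × 0.419315 = 0.150953
  w_Bear·p_Bear = 0.20 × 0.604927 = 0.120985
  w_Bull·p_Bull = 0.30 × 8.42045e-15 = 2.52614e-15
Denominator: 0.0418044 + 0.150953 + 0.120985 + 2.52614e-15 = 0.313743
P(Regime Bear | the observation) ≈ 0.3856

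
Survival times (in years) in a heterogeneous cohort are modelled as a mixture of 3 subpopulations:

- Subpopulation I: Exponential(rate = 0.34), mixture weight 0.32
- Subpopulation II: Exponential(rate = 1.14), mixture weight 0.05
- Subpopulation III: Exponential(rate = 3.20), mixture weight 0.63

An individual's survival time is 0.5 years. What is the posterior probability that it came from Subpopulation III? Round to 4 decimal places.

0.7665

The responsibility of component k is w_k f_k(x) divided by Σ_j w_j f_j(x).
Component likelihoods at x = 0.5 years:
  f_I = 0.34·e^(−0.34·0.5) = 0.34·e^(−0.1700) = 0.286846
  f_II = 1.14·e^(−1.14·0.5) = 1.14·e^(−0.5700) = 0.644699
  f_III = 3.20·e^(−3.20·0.5) = 3.20·e^(−1.6000) = 0.646069
Unnormalised posteriors:
  w_I·f_I = 0.32 × 0.286846 = 0.0917907
  w_II·f_II = 0.05 × 0.644699 = 0.032235
  w_III·f_III = 0.63 × 0.646069 = 0.407023
Normaliser: 0.0917907 + 0.032235 + 0.407023 = 0.531049
So the posterior for Subpopulation III is 0.407023 / 0.531049 ≈ 0.7665.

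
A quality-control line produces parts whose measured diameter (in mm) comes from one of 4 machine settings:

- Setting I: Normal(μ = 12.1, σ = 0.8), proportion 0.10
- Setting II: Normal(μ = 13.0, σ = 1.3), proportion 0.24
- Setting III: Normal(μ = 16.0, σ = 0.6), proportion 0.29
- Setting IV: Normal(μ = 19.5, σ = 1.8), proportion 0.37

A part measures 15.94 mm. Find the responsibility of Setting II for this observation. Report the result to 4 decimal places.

0.0273

Posterior ∝ prior × likelihood, so P(k | x) ∝ w_k f_k(x); normalise over all components.
Component likelihoods at x = 15.94 mm:
  f_I = (1/(0.8·√(2π)))·exp(−(15.94−12.1)²/(2·0.8²)) = 0.498678·exp(-11.52000) = 4.95162e-06
  f_II = (1/(1.3·√(2π)))·exp(−(15.94−13.0)²/(2·1.3²)) = 0.306879·exp(-2.55728) = 0.0237878
  f_III = (1/(0.6·√(2π)))·exp(−(15.94−16.0)²/(2·0.6²)) = 0.664904·exp(-0.00500) = 0.661588
  f_IV = (1/(1.8·√(2π)))·exp(−(15.94−19.5)²/(2·1.8²)) = 0.221635·exp(-1.95580) = 0.0313504
Weight by the priors:
  w_I·f_I = 0.10 × 4.95162e-06 = 4.95162e-07
  w_II·f_II = 0.24 × 0.0237878 = 0.00570908
  w_III·f_III = 0.29 × 0.661588 = 0.19186
  w_IV·f_IV = 0.37 × 0.0313504 = 0.0115997
Marginal: 4.95162e-07 + 0.00570908 + 0.19186 + 0.0115997 = 0.20917
P(Setting II | 15.94 mm) = 0.00570908 / 0.20917 ≈ 0.0273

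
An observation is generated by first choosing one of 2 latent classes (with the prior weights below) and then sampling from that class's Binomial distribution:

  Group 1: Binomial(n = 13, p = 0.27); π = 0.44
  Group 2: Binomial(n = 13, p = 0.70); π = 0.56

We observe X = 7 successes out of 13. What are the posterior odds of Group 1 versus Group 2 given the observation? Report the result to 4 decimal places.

0.2072

Posterior odds = (w_i f_i(x)) / (w_j f_j(x)); the normalising sum cancels.
Evaluate each component's likelihood at the observed value:
  p_1 = 0.0271644
  p_2 = 0.103022
Posterior odds = (w_1·p_1) / (w_2·p_2) = (0.44·0.0271644) / (0.56·0.103022) = 0.0119524 / 0.0576925 ≈ 0.2072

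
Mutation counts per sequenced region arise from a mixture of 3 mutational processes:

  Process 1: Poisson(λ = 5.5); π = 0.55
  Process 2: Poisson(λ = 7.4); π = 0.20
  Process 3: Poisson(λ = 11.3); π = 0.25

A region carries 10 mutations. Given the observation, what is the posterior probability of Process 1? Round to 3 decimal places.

The responsibility of component k is P(Z=k) f_k(x) divided by Σ_j P(Z=j) f_j(x).
Evaluate each component's likelihood at the observed value:
  L_1 = e^(−5.5)·5.5^10/10! = 0.0285262
  L_2 = e^(−7.4)·7.4^10/10! = 0.0829421
  L_3 = e^(−11.3)·11.3^10/10! = 0.115743
Unnormalised posteriors:
  P(Z=1)·L_1 = 0.55 × 0.0285262 = 0.0156894
  P(Z=2)·L_2 = 0.20 × 0.0829421 = 0.0165884
  P(Z=3)·L_3 = 0.25 × 0.115743 = 0.0289357
Denominator: 0.0156894 + 0.0165884 + 0.0289357 = 0.0612135
P(Process 1 | the observation) ≈ 0.256

0.256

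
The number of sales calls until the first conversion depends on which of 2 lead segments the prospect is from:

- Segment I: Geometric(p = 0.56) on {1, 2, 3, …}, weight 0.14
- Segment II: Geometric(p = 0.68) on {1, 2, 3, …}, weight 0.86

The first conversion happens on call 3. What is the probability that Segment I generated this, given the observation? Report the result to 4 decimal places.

0.2022

P(component k | x) = π_k·f_k(x) / marginal(x), where marginal(x) = Σ_j π_j·f_j(x).
Evaluate each component's likelihood at the observed value:
  f_I = 0.56·(1−0.56)^2 = 0.56·0.1936 = 0.108416
  f_II = 0.68·(1−0.68)^2 = 0.68·0.1024 = 0.069632
Unnormalised posteriors:
  π_I·f_I = 0.14 × 0.108416 = 0.0151782
  π_II·f_II = 0.86 × 0.069632 = 0.0598835
Evidence: 0.0151782 + 0.0598835 = 0.0750618
Responsibility of Segment I: 0.0151782 / 0.0750618 ≈ 0.2022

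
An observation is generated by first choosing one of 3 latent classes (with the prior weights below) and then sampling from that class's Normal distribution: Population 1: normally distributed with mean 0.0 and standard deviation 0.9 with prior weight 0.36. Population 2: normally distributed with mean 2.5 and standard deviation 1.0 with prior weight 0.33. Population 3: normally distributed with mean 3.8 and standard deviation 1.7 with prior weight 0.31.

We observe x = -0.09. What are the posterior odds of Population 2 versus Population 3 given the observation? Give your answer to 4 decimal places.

Posterior odds = (w_i f_i(x)) / (w_j f_j(x)); the normalising sum cancels.
Evaluate each component's likelihood at the observed value:
  L_1 = (1/(0.9·√(2π)))·exp(−(-0.09−0.0)²/(2·0.9²)) = 0.443269·exp(-0.00500) = 0.441058
  L_2 = (1/(1.0·√(2π)))·exp(−(-0.09−2.5)²/(2·1.0²)) = 0.398942·exp(-3.35405) = 0.0139401
  L_3 = (1/(1.7·√(2π)))·exp(−(-0.09−3.8)²/(2·1.7²)) = 0.234672·exp(-2.61801) = 0.0171188
Posterior odds = (w_2·L_2) / (w_3·L_3) = (0.33·0.0139401) / (0.31·0.0171188) = 0.00460022 / 0.00530683 ≈ 0.8668

0.8668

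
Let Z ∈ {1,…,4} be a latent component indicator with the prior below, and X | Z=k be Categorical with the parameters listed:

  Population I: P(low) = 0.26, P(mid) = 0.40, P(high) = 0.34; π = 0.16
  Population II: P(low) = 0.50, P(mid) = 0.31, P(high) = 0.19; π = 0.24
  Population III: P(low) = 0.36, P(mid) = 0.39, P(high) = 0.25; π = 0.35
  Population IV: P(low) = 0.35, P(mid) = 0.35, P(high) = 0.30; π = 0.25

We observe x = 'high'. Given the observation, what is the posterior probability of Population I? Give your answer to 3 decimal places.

0.207

The responsibility of component k is π_k f_k(x) divided by Σ_j π_j f_j(x).
Evaluate each component's likelihood at the observed value:
  p_I = 0.34
  p_II = 0.19
  p_III = 0.25
  p_IV = 0.3
Unnormalised posteriors:
  π_I·p_I = 0.16 × 0.34 = 0.0544
  π_II·p_II = 0.24 × 0.19 = 0.0456
  π_III·p_III = 0.35 × 0.25 = 0.0875
  π_IV·p_IV = 0.25 × 0.3 = 0.075
Sum: 0.0544 + 0.0456 + 0.0875 + 0.075 = 0.2625
So the posterior for Population I is 0.0544 / 0.2625 ≈ 0.207.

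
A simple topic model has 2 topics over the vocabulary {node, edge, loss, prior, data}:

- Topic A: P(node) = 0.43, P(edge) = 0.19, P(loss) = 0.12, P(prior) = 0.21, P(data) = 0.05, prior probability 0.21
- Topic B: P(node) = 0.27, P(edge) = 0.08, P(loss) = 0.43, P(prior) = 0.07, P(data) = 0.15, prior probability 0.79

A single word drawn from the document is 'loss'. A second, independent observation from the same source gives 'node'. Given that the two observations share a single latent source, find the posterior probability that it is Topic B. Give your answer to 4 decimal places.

P(component k | x) = w_k·f_k(x) / marginal(x), where marginal(x) = Σ_j w_j·f_j(x).
Since both observations come from the same component, the likelihood for component k is f_k(x₁)·f_k(x₂).
  p_A = [0.12] × [0.43] = 0.0516
  p_B = [0.43] × [0.27] = 0.1161
Unnormalised posteriors:
  w_A·p_A = 0.21 × 0.0516 = 0.010836
  w_B·p_B = 0.79 × 0.1161 = 0.091719
Sum: 0.010836 + 0.091719 = 0.102555
So the posterior for Topic B is 0.091719 / 0.102555 ≈ 0.8943.

0.8943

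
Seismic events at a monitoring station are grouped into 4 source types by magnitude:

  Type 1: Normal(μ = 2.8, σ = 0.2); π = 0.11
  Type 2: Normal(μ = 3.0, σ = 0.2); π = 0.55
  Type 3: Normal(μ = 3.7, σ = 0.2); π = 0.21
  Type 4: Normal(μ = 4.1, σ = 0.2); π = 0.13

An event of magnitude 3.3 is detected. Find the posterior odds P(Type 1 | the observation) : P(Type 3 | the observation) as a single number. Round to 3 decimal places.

Only the two components matter; the odds are (π_i f_i(x)) / (π_j f_j(x)).
Evaluate each component's likelihood at the observed value:
  p_1 = 0.0876415
  p_2 = 0.647588
  p_3 = 0.269955
  p_4 = 0.000669151
Posterior odds = (π_1·p_1) / (π_3·p_3) = (0.11·0.0876415) / (0.21·0.269955) = 0.00964057 / 0.0566905 ≈ 0.170

0.170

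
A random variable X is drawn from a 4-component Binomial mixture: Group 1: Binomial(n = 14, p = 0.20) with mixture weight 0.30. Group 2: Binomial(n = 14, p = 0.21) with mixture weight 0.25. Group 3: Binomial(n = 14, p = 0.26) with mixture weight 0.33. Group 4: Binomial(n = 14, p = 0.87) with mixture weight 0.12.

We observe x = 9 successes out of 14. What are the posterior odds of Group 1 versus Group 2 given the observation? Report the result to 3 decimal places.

The posterior odds equal the prior odds times the likelihood ratio: (π_i/π_j)·(f_i(x)/f_j(x)).
Component likelihoods at x = 9 successes out of 14:
  p_1 = 0.00033588
  p_2 = 0.000489298
  p_3 = 0.00241203
  p_4 = 0.0212253
0.000100764 / 0.000122324 ≈ 0.824

0.824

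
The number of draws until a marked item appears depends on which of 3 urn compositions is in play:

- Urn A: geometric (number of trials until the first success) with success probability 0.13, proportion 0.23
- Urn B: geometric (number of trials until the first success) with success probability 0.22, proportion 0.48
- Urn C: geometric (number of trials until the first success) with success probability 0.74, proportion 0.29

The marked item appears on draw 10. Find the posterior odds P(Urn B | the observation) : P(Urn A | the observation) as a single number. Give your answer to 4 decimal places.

1.3218

Since P(k|x) ∝ w_k f_k(x), the posterior odds are w_i f_i(x) / (w_j f_j(x)).
Component likelihoods at x = 10:
  p_A = 0.0371207
  p_B = 0.0235112
  p_C = 4.01783e-06
0.0112854 / 0.00853777 ≈ 1.3218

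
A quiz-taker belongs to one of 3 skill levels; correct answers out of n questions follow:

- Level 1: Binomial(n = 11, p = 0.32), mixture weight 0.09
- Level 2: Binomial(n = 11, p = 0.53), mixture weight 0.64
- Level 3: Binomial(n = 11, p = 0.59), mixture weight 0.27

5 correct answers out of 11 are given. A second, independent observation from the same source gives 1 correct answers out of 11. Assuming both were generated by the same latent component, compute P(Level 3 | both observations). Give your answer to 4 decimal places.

0.0251

P(component k | x) = P(Z=k)·f_k(x) / marginal(x), where marginal(x) = Σ_j P(Z=j)·f_j(x).
Since both observations come from the same component, the likelihood for component k is f_k(x₁)·f_k(x₂).
  p_1 = [C(11,5)·0.32^5·0.68^6 = 462·0.00335544·0.0988675 = 0.153266] × [0.0744101] = 0.0114045
  p_2 = [C(11,5)·0.53^5·0.47^6 = 462·0.0418195·0.0107792 = 0.208261] × [0.00306653] = 0.000638639
  p_3 = [C(11,5)·0.59^5·0.41^6 = 462·0.0714924·0.0047501 = 0.156894] × [0.000871131] = 0.000136675
Weight by the priors:
  P(Z=1)·p_1 = 0.09 × 0.0114045 = 0.00102641
  P(Z=2)·p_2 = 0.64 × 0.000638639 = 0.000408729
  P(Z=3)·p_3 = 0.27 × 0.000136675 = 3.69022e-05
Evidence: 0.00102641 + 0.000408729 + 3.69022e-05 = 0.00147204
Responsibility of Level 3: 3.69022e-05 / 0.00147204 ≈ 0.0251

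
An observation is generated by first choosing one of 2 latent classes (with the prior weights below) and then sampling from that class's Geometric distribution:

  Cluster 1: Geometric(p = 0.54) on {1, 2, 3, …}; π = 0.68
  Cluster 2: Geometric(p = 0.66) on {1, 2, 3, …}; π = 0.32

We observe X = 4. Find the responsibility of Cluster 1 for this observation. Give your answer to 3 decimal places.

P(component k | x) = P(Z=k)·f_k(x) / marginal(x), where marginal(x) = Σ_j P(Z=j)·f_j(x).
Geometric probabilities:
  p_1 = 0.0525614
  p_2 = 0.0259406
Multiply by the mixture weights:
  P(Z=1)·p_1 = 0.68 × 0.0525614 = 0.0357418
  P(Z=2)·p_2 = 0.32 × 0.0259406 = 0.008301
Sum: 0.0357418 + 0.008301 = 0.0440428
Responsibility of Cluster 1: 0.0357418 / 0.0440428 ≈ 0.812

0.812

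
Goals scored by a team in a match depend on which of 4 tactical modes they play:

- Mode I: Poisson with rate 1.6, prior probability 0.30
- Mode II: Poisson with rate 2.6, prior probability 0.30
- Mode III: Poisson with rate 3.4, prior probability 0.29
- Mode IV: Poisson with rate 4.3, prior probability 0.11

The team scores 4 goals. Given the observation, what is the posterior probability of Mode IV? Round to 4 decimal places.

Posterior ∝ prior × likelihood, so P(k | x) ∝ π_k f_k(x); normalise over all components.
Poisson probabilities:
  L_I = 0.0551312
  L_II = 0.141422
  L_III = 0.185825
  L_IV = 0.193284
Weight by the priors:
  π_I·L_I = 0.30 × 0.0551312 = 0.0165394
  π_II·L_II = 0.30 × 0.141422 = 0.0424266
  π_III·L_III = 0.29 × 0.185825 = 0.0538891
  π_IV·L_IV = 0.11 × 0.193284 = 0.0212613
Denominator: 0.0165394 + 0.0424266 + 0.0538891 + 0.0212613 = 0.134116
P(Mode IV | 4 goals) ≈ 0.1585

0.1585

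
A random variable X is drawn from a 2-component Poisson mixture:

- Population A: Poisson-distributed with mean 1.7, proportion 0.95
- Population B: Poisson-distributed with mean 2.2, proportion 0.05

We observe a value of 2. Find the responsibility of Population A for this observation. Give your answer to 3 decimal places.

0.949

P(component k | x) = π_k·f_k(x) / marginal(x), where marginal(x) = Σ_j π_j·f_j(x).
Component likelihoods at x = 2:
  L_A = e^(−1.7)·1.7^2/2! = 0.263978
  L_B = e^(−2.2)·2.2^2/2! = 0.268144
Unnormalised posteriors:
  π_A·L_A = 0.95 × 0.263978 = 0.250779
  π_B·L_B = 0.05 × 0.268144 = 0.0134072
Sum: 0.250779 + 0.0134072 = 0.264186
P(Population A | x) ≈ 0.949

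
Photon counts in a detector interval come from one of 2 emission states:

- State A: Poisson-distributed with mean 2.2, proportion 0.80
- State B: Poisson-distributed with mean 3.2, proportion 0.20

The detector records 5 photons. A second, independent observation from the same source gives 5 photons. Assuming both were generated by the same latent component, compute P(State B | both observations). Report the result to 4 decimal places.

The responsibility of component k is π_k f_k(x) divided by Σ_j π_j f_j(x).
Since both observations come from the same component, the likelihood for component k is f_k(x₁)·f_k(x₂).
  f_A = [0.0475866] × [0.0475866] = 0.00226448
  f_B = [0.113979] × [0.113979] = 0.0129913
Unnormalised posteriors:
  π_A·f_A = 0.80 × 0.00226448 = 0.00181158
  π_B·f_B = 0.20 × 0.0129913 = 0.00259826
Denominator: 0.00181158 + 0.00259826 = 0.00440984
So the posterior for State B is 0.00259826 / 0.00440984 ≈ 0.5892.

0.5892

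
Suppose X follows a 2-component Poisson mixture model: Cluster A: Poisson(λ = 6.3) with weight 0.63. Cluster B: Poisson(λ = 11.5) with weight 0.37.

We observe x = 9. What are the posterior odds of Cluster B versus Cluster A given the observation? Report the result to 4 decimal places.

Posterior odds = (π_i f_i(x)) / (π_j f_j(x)); the normalising sum cancels.
Component likelihoods at x = 9:
  p_A = 0.0791128
  p_B = 0.0982044
0.0363356 / 0.0498411 ≈ 0.7290

0.7290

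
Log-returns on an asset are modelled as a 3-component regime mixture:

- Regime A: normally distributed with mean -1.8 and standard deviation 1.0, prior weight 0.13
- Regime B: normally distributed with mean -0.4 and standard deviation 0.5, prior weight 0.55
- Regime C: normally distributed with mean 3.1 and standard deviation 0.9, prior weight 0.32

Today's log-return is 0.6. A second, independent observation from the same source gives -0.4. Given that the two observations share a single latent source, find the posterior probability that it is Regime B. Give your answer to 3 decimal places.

0.991

Apply Bayes' rule: the posterior for each component is proportional to its prior times its likelihood at x.
Since both observations come from the same component, the likelihood for component k is f_k(x₁)·f_k(x₂).
  p_A = [0.0223945] × [0.149727] = 0.00335308
  p_B = [0.107982] × [0.797885] = 0.0861571
  p_C = [0.00935726] × [0.000230489] = 2.15675e-06
Weight by the priors:
  w_A·p_A = 0.13 × 0.00335308 = 0.0004359
  w_B·p_B = 0.55 × 0.0861571 = 0.0473864
  w_C·p_C = 0.32 × 2.15675e-06 = 6.90159e-07
Normaliser: 0.0004359 + 0.0473864 + 6.90159e-07 = 0.047823
So the posterior for Regime B is 0.0473864 / 0.047823 ≈ 0.991.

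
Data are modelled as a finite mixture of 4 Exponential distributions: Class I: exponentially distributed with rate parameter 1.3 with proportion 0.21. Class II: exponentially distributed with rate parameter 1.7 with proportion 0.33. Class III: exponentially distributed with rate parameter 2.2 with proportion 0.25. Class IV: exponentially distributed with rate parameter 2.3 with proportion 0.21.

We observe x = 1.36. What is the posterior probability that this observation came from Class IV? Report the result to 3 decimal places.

Apply Bayes' rule: the posterior for each component is proportional to its prior times its likelihood at x.
Component likelihoods at x = 1.36:
  L_I = 0.221876
  L_II = 0.168407
  L_III = 0.110411
  L_IV = 0.100752
Weight by the priors:
  π_I·L_I = 0.21 × 0.221876 = 0.046594
  π_II·L_II = 0.33 × 0.168407 = 0.0555743
  π_III·L_III = 0.25 × 0.110411 = 0.0276028
  π_IV·L_IV = 0.21 × 0.100752 = 0.021158
Denominator: 0.046594 + 0.0555743 + 0.0276028 + 0.021158 = 0.150929
Responsibility of Class IV: 0.021158 / 0.150929 ≈ 0.140

0.140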